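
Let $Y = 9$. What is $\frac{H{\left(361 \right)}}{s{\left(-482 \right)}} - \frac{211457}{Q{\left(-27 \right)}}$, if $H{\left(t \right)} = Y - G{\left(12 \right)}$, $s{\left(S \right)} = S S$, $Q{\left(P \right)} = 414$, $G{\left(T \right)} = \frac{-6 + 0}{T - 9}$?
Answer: $- \frac{24563265757}{48091068} \approx -510.77$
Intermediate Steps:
$G{\left(T \right)} = - \frac{6}{-9 + T}$
$s{\left(S \right)} = S^{2}$
$H{\left(t \right)} = 11$ ($H{\left(t \right)} = 9 - - \frac{6}{-9 + 12} = 9 - - \frac{6}{3} = 9 - \left(-6\right) \frac{1}{3} = 9 - -2 = 9 + 2 = 11$)
$\frac{H{\left(361 \right)}}{s{\left(-482 \right)}} - \frac{211457}{Q{\left(-27 \right)}} = \frac{11}{\left(-482\right)^{2}} - \frac{211457}{414} = \frac{11}{232324} - \frac{211457}{414} = - \frac{24563265757}{48091068}$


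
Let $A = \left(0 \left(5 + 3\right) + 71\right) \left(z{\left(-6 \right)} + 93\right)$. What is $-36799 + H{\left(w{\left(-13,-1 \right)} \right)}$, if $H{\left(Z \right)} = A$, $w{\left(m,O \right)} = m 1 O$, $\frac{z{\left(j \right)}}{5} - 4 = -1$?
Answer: $-29131$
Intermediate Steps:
$z{\left(j \right)} = 15$ ($z{\left(j \right)} = 20 + 5 \left(-1\right) = 20 - 5 = 15$)
$w{\left(m,O \right)} = O m$ ($w{\left(m,O \right)} = m O = O m$)
$A = 7668$ ($A = \left(0 \left(5 + 3\right) + 71\right) \left(15 + 93\right) = \left(0 \cdot 8 + 71\right) 108 = \left(0 + 71\right) 108 = 71 \cdot 108 = 7668$)
$H{\left(Z \right)} = 7668$
$-36799 + H{\left(w{\left(-13,-1 \right)} \right)} = -36799 + 7668 = -29131$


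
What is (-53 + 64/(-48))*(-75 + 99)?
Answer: -1304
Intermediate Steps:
(-53 + 64/(-48))*(-75 + 99) = (-53 + 64*(-1/48))*24 = (-53 - 4/3)*24 = -163/3*24 = -1304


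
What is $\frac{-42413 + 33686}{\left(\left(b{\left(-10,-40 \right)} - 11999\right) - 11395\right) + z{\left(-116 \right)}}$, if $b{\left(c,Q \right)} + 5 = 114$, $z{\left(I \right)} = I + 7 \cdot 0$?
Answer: $\frac{8727}{23401} \approx 0.37293$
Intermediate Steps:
$z{\left(I \right)} = I$ ($z{\left(I \right)} = I + 0 = I$)
$b{\left(c,Q \right)} = 109$ ($b{\left(c,Q \right)} = -5 + 114 = 109$)
$\frac{-42413 + 33686}{\left(\left(b{\left(-10,-40 \right)} - 11999\right) - 11395\right) + z{\left(-116 \right)}} = \frac{-42413 + 33686}{\left(\left(109 - 11999\right) - 11395\right) - 116} = - \frac{8727}{\left(-11890 - 11395\right) - 116} = - \frac{8727}{-23285 - 116} = - \frac{8727}{-23401} = \left(-8727\right) \left(- \frac{1}{23401}\right) = \frac{8727}{23401}$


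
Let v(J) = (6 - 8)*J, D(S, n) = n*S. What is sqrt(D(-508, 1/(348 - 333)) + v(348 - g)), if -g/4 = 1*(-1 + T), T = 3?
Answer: 2*I*sqrt(41955)/15 ≈ 27.311*I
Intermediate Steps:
D(S, n) = S*n
g = -8 (g = -4*(-1 + 3) = -4*2 = -8)
v(J) = -2*J
sqrt(D(-508, 1/(348 - 333)) + v(348 - g)) = sqrt(-508/(348 - 333) - 2*(348 - 1*(-8))) = sqrt(-508/15 - 2*(348 + 8)) = sqrt(-508*1/15 - 2*356) = sqrt(-508/15 - 712) = sqrt(-11188/15) = 2*I*sqrt(41955)/15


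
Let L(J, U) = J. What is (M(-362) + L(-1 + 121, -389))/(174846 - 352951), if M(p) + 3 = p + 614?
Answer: -369/178105 ≈ -0.0020718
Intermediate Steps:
M(p) = 611 + p (M(p) = -3 + (p + 614) = -3 + (614 + p) = 611 + p)
(M(-362) + L(-1 + 121, -389))/(174846 - 352951) = ((611 - 362) + (-1 + 121))/(174846 - 352951) = (249 + 120)/(-178105) = 369*(-1/178105) = -369/178105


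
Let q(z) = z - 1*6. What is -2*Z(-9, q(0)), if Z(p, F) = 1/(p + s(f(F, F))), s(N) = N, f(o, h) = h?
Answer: 2/15 ≈ 0.13333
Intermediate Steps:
q(z) = -6 + z (q(z) = z - 6 = -6 + z)
Z(p, F) = 1/(F + p) (Z(p, F) = 1/(p + F) = 1/(F + p))
-2*Z(-9, q(0)) = -2/((-6 + 0) - 9) = -2/(-6 - 9) = -2/(-15) = -2*(-1/15) = 2/15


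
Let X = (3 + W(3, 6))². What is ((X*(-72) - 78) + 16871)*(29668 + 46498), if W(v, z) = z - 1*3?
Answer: 1081633366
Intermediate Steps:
W(v, z) = -3 + z (W(v, z) = z - 3 = -3 + z)
X = 36 (X = (3 + (-3 + 6))² = (3 + 3)² = 6² = 36)
((X*(-72) - 78) + 16871)*(29668 + 46498) = ((36*(-72) - 78) + 16871)*(29668 + 46498) = ((-2592 - 78) + 16871)*76166 = (-2670 + 16871)*76166 = 14201*76166 = 1081633366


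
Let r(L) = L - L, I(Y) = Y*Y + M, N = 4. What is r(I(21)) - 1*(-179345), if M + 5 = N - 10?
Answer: 179345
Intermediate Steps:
M = -11 (M = -5 + (4 - 10) = -5 - 6 = -11)
I(Y) = -11 + Y**2 (I(Y) = Y*Y - 11 = Y**2 - 11 = -11 + Y**2)
r(L) = 0
r(I(21)) - 1*(-179345) = 0 - 1*(-179345) = 0 + 179345 = 179345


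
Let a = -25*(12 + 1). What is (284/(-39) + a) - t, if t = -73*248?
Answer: 693097/39 ≈ 17772.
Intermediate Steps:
t = -18104
a = -325 (a = -25*13 = -325)
(284/(-39) + a) - t = (284/(-39) - 325) - 1*(-18104) = (-1/39*284 - 325) + 18104 = (-284/39 - 325) + 18104 = -12959/39 + 18104 = 693097/39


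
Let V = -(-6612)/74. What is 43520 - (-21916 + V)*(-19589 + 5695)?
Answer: -11218989644/37 ≈ -3.0322e+8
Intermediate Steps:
V = 3306/37 (V = -(-6612)/74 = -29*(-114/37) = 3306/37 ≈ 89.351)
43520 - (-21916 + V)*(-19589 + 5695) = 43520 - (-21916 + 3306/37)*(-19589 + 5695) = 43520 - (-807586)*(-13894)/37 = 43520 - 1*11220599884/37 = 43520 - 11220599884/37 = -11218989644/37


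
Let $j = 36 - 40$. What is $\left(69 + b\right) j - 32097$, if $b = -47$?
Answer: $-32185$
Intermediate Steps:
$j = -4$ ($j = 36 - 40 = -4$)
$\left(69 + b\right) j - 32097 = \left(69 - 47\right) \left(-4\right) - 32097 = 22 \left(-4\right) - 32097 = -88 - 32097 = -32185$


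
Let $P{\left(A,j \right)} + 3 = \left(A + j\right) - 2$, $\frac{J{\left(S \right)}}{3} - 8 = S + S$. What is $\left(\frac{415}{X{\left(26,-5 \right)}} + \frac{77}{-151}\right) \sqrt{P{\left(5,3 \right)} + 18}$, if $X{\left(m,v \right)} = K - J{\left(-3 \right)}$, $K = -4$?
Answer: $- \frac{12687 \sqrt{21}}{302} \approx -192.51$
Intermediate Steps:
$J{\left(S \right)} = 24 + 6 S$ ($J{\left(S \right)} = 24 + 3 \left(S + S\right) = 24 + 3 \cdot 2 S = 24 + 6 S$)
$P{\left(A,j \right)} = -5 + A + j$ ($P{\left(A,j \right)} = -3 - \left(2 - A - j\right) = -3 + \left(-2 + A + j\right) = -5 + A + j$)
$X{\left(m,v \right)} = -10$ ($X{\left(m,v \right)} = -4 - \left(24 + 6 \left(-3\right)\right) = -4 - \left(24 - 18\right) = -4 - 6 = -10$)
$\left(\frac{415}{X{\left(26,-5 \right)}} + \frac{77}{-151}\right) \sqrt{P{\left(5,3 \right)} + 18} = \left(\frac{415}{-10} + \frac{77}{-151}\right) \sqrt{\left(-5 + 5 + 3\right) + 18} = \left(415 \left(- \frac{1}{10}\right) + 77 \left(- \frac{1}{151}\right)\right) \sqrt{3 + 18} = \left(- \frac{83}{2} - \frac{77}{151}\right) \sqrt{21} = - \frac{12687 \sqrt{21}}{302}$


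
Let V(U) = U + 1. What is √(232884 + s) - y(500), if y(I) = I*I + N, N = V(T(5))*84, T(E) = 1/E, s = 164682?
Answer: -1250504/5 + 3*√44174 ≈ -2.4947e+5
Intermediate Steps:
V(U) = 1 + U
N = 504/5 (N = (1 + 1/5)*84 = (1 + ⅕)*84 = (6/5)*84 = 504/5 ≈ 100.80)
y(I) = 504/5 + I² (y(I) = I*I + 504/5 = I² + 504/5 = 504/5 + I²)
√(232884 + s) - y(500) = √(232884 + 164682) - (504/5 + 500²) = √397566 - (504/5 + 250000) = 3*√44174 - 1*1250504/5 = 3*√44174 - 1250504/5 = -1250504/5 + 3*√44174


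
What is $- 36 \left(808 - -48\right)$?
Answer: $-30816$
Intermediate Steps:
$- 36 \left(808 - -48\right) = - 36 \left(808 + 48\right) = \left(-36\right) 856 = -30816$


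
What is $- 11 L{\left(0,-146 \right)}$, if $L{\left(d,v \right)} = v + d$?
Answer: $1606$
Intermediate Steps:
$L{\left(d,v \right)} = d + v$
$- 11 L{\left(0,-146 \right)} = - 11 \left(0 - 146\right) = \left(-11\right) \left(-146\right) = 1606$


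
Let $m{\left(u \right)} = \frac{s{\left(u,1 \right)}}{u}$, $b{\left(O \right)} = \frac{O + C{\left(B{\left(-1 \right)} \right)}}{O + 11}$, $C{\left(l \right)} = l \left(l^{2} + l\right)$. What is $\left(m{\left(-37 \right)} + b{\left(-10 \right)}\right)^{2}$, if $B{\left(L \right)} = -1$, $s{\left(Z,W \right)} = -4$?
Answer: $\frac{133956}{1369} \approx 97.849$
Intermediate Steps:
$C{\left(l \right)} = l \left(l + l^{2}\right)$
$b{\left(O \right)} = \frac{O}{11 + O}$ ($b{\left(O \right)} = \frac{O + \left(-1\right)^{2} \left(1 - 1\right)}{O + 11} = \frac{O + 1 \cdot 0}{11 + O} = \frac{O + 0}{11 + O} = \frac{O}{11 + O}$)
$m{\left(u \right)} = - \frac{4}{u}$
$\left(m{\left(-37 \right)} + b{\left(-10 \right)}\right)^{2} = \left(- \frac{4}{-37} - \frac{10}{11 - 10}\right)^{2} = \left(\left(-4\right) \left(- \frac{1}{37}\right) - \frac{10}{1}\right)^{2} = \left(\frac{4}{37} - 10\right)^{2} = \left(- \frac{366}{37}\right)^{2} = \frac{133956}{1369}$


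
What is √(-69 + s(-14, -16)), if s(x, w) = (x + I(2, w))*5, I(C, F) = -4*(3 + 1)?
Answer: I*√219 ≈ 14.799*I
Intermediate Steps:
I(C, F) = -16 (I(C, F) = -4*4 = -16)
s(x, w) = -80 + 5*x (s(x, w) = (x - 16)*5 = (-16 + x)*5 = -80 + 5*x)
√(-69 + s(-14, -16)) = √(-69 + (-80 + 5*(-14))) = √(-69 + (-80 - 70)) = √(-69 - 150) = √(-219) = I*√219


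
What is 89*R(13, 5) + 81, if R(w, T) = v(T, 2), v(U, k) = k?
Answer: 259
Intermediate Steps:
R(w, T) = 2
89*R(13, 5) + 81 = 89*2 + 81 = 178 + 81 = 259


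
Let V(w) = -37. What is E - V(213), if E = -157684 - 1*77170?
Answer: -234817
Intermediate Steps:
E = -234854 (E = -157684 - 77170 = -234854)
E - V(213) = -234854 - 1*(-37) = -234854 + 37 = -234817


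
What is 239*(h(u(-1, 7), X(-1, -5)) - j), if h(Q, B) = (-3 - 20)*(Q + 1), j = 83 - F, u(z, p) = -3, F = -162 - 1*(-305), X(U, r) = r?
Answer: 25334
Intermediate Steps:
F = 143 (F = -162 + 305 = 143)
j = -60 (j = 83 - 1*143 = 83 - 143 = -60)
h(Q, B) = -23 - 23*Q (h(Q, B) = -23*(1 + Q) = -23 - 23*Q)
239*(h(u(-1, 7), X(-1, -5)) - j) = 239*((-23 - 23*(-3)) - 1*(-60)) = 239*((-23 + 69) + 60) = 239*(46 + 60) = 239*106 = 25334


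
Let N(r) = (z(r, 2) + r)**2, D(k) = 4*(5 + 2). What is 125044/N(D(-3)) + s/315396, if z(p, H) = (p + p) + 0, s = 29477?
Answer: 45886999/2575734 ≈ 17.815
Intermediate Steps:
z(p, H) = 2*p (z(p, H) = 2*p + 0 = 2*p)
D(k) = 28 (D(k) = 4*7 = 28)
N(r) = 9*r**2 (N(r) = (2*r + r)**2 = (3*r)**2 = 9*r**2)
125044/N(D(-3)) + s/315396 = 125044/((9*28**2)) + 29477/315396 = 125044/((9*784)) + 29477*(1/315396) = 125044/7056 + 29477/315396 = 125044*(1/7056) + 29477/315396 = 31261/1764 + 29477/315396 = 45886999/2575734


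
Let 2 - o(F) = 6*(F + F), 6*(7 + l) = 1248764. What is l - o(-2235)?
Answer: 543895/3 ≈ 1.8130e+5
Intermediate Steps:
l = 624361/3 (l = -7 + (1/6)*1248764 = -7 + 624382/3 = 624361/3 ≈ 2.0812e+5)
o(F) = 2 - 12*F (o(F) = 2 - 6*(F + F) = 2 - 6*2*F = 2 - 12*F)
l - o(-2235) = 624361/3 - (2 - 12*(-2235)) = 624361/3 - (2 + 26820) = 624361/3 - 1*26822 = 624361/3 - 26822 = 543895/3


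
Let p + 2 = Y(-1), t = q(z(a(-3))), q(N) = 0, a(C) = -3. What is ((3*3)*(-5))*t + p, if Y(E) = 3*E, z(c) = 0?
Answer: -5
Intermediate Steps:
t = 0
p = -5 (p = -2 + 3*(-1) = -2 - 3 = -5)
((3*3)*(-5))*t + p = ((3*3)*(-5))*0 - 5 = (9*(-5))*0 - 5 = -45*0 - 5 = 0 - 5 = -5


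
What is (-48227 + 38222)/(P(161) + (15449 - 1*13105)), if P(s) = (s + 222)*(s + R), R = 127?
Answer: -10005/112648 ≈ -0.088817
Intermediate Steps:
P(s) = (127 + s)*(222 + s) (P(s) = (s + 222)*(s + 127) = (222 + s)*(127 + s) = (127 + s)*(222 + s))
(-48227 + 38222)/(P(161) + (15449 - 1*13105)) = (-48227 + 38222)/((28194 + 161**2 + 349*161) + (15449 - 1*13105)) = -10005/((28194 + 25921 + 56189) + (15449 - 13105)) = -10005/(110304 + 2344) = -10005/112648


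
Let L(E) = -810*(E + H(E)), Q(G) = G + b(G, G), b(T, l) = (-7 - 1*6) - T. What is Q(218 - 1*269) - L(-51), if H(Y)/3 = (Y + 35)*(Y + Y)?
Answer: 3924437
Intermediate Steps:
b(T, l) = -13 - T (b(T, l) = (-7 - 6) - T = -13 - T)
H(Y) = 6*Y*(35 + Y) (H(Y) = 3*((Y + 35)*(Y + Y)) = 3*((35 + Y)*(2*Y)) = 3*(2*Y*(35 + Y)) = 6*Y*(35 + Y))
Q(G) = -13 (Q(G) = G + (-13 - G) = -13)
L(E) = -810*E - 4860*E*(35 + E) (L(E) = -810*(E + 6*E*(35 + E)) = -810*E - 4860*E*(35 + E))
Q(218 - 1*269) - L(-51) = -13 - 810*(-51)*(-211 - 6*(-51)) = -13 - 810*(-51)*(-211 + 306) = -13 - 810*(-51)*95 = -13 - 1*(-3924450) = -13 + 3924450 = 3924437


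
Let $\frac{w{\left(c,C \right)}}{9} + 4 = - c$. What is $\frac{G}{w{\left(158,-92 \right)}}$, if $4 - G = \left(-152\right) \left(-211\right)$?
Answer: $\frac{16034}{729} \approx 21.995$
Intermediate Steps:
$w{\left(c,C \right)} = -36 - 9 c$ ($w{\left(c,C \right)} = -36 + 9 \left(- c\right) = -36 - 9 c$)
$G = -32068$ ($G = 4 - \left(-152\right) \left(-211\right) = 4 - 32072 = -32068$)
$\frac{G}{w{\left(158,-92 \right)}} = - \frac{32068}{-36 - 1422} = - \frac{32068}{-1458} = \left(-32068\right) \left(- \frac{1}{1458}\right) = \frac{16034}{729}$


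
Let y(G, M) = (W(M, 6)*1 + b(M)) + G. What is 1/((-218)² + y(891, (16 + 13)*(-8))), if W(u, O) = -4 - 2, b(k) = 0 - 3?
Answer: 1/48406 ≈ 2.0659e-5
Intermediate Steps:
b(k) = -3
W(u, O) = -6
y(G, M) = -9 + G (y(G, M) = (-6*1 - 3) + G = (-6 - 3) + G = -9 + G)
1/((-218)² + y(891, (16 + 13)*(-8))) = 1/((-218)² + (-9 + 891)) = 1/(47524 + 882) = 1/48406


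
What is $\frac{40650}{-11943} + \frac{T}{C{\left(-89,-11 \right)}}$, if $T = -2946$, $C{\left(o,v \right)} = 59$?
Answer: $- \frac{12527476}{234879} \approx -53.336$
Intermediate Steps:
$\frac{40650}{-11943} + \frac{T}{C{\left(-89,-11 \right)}} = \frac{40650}{-11943} - \frac{2946}{59} = 40650 \left(- \frac{1}{11943}\right) - \frac{2946}{59} = - \frac{13550}{3981} - \frac{2946}{59} = - \frac{12527476}{234879}$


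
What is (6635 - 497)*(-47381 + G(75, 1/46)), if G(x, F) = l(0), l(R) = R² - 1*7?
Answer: -290867544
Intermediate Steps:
l(R) = -7 + R² (l(R) = R² - 7 = -7 + R²)
G(x, F) = -7 (G(x, F) = -7 + 0² = -7 + 0 = -7)
(6635 - 497)*(-47381 + G(75, 1/46)) = (6635 - 497)*(-47381 - 7) = 6138*(-47388) = -290867544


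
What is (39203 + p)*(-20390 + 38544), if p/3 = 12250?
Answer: 1378850762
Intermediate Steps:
p = 36750 (p = 3*12250 = 36750)
(39203 + p)*(-20390 + 38544) = (39203 + 36750)*(-20390 + 38544) = 75953*18154 = 1378850762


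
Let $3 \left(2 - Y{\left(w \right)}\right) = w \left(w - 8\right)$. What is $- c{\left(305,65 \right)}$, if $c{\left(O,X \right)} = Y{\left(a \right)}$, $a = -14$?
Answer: $\frac{302}{3} \approx 100.67$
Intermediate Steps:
$Y{\left(w \right)} = 2 - \frac{w \left(-8 + w\right)}{3}$ ($Y{\left(w \right)} = 2 - \frac{w \left(w - 8\right)}{3} = 2 - \frac{w \left(-8 + w\right)}{3}$)
$c{\left(O,X \right)} = - \frac{302}{3}$ ($c{\left(O,X \right)} = 2 - \frac{\left(-14\right)^{2}}{3} + \frac{8}{3} \left(-14\right) = 2 - \frac{196}{3} - \frac{112}{3} = - \frac{302}{3}$)
$- c{\left(305,65 \right)} = \left(-1\right) \left(- \frac{302}{3}\right) = \frac{302}{3}$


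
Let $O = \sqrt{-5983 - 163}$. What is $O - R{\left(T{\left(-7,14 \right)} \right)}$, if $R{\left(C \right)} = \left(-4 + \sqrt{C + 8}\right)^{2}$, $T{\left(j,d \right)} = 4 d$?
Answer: $-16 + i \sqrt{6146} \approx -16.0 + 78.396 i$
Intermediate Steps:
$R{\left(C \right)} = \left(-4 + \sqrt{8 + C}\right)^{2}$
$O = i \sqrt{6146}$ ($O = \sqrt{-6146} = i \sqrt{6146} \approx 78.396 i$)
$O - R{\left(T{\left(-7,14 \right)} \right)} = i \sqrt{6146} - \left(-4 + \sqrt{8 + 4 \cdot 14}\right)^{2} = i \sqrt{6146} - \left(-4 + \sqrt{8 + 56}\right)^{2} = i \sqrt{6146} - \left(-4 + \sqrt{64}\right)^{2} = i \sqrt{6146} - \left(-4 + 8\right)^{2} = i \sqrt{6146} - 4^{2} = i \sqrt{6146} - 16 = -16 + i \sqrt{6146}$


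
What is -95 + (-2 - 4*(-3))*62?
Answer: 525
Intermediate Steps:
-95 + (-2 - 4*(-3))*62 = -95 + (-2 + 12)*62 = -95 + 10*62 = -95 + 620 = 525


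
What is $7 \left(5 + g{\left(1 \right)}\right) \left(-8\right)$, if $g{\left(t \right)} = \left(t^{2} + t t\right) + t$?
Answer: $-448$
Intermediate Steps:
$g{\left(t \right)} = t + 2 t^{2}$ ($g{\left(t \right)} = \left(t^{2} + t^{2}\right) + t = 2 t^{2} + t = t + 2 t^{2}$)
$7 \left(5 + g{\left(1 \right)}\right) \left(-8\right) = 7 \left(5 + 1 \left(1 + 2 \cdot 1\right)\right) \left(-8\right) = 7 \left(5 + 1 \left(1 + 2\right)\right) \left(-8\right) = 7 \left(5 + 1 \cdot 3\right) \left(-8\right) = 7 \left(5 + 3\right) \left(-8\right) = 7 \cdot 8 \left(-8\right) = 56 \left(-8\right) = -448$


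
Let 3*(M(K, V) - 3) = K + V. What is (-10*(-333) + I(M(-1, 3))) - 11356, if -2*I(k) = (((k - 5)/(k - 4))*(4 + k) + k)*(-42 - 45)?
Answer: -13065/2 ≈ -6532.5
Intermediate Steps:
M(K, V) = 3 + K/3 + V/3 (M(K, V) = 3 + (K + V)/3 = 3 + (K/3 + V/3) = 3 + K/3 + V/3)
I(k) = 87*k/2 + 87*(-5 + k)*(4 + k)/(2*(-4 + k)) (I(k) = -(((k - 5)/(k - 4))*(4 + k) + k)*(-42 - 45)/2 = -(((-5 + k)/(-4 + k))*(4 + k) + k)*(-87)/2 = -((-5 + k)*(4 + k)/(-4 + k) + k)*(-87)/2 = -(k + (-5 + k)*(4 + k)/(-4 + k))*(-87)/2 = -(-87*k - 87*(-5 + k)*(4 + k)/(-4 + k))/2 = 87*k/2 + 87*(-5 + k)*(4 + k)/(2*(-4 + k)))
(-10*(-333) + I(M(-1, 3))) - 11356 = (-10*(-333) + 87*(-20 - 5*(3 + (1/3)*(-1) + (1/3)*3) + 2*(3 + (1/3)*(-1) + (1/3)*3)**2)/(2*(-4 + (3 + (1/3)*(-1) + (1/3)*3)))) - 11356 = (3330 + 87*(-20 - 5*(3 - 1/3 + 1) + 2*(3 - 1/3 + 1)**2)/(2*(-4 + (3 - 1/3 + 1)))) - 11356 = (3330 + 87*(-20 - 5*11/3 + 2*(11/3)**2)/(2*(-4 + 11/3))) - 11356 = (3330 + 87*(-20 - 55/3 + 2*(121/9))/(2*(-1/3))) - 11356 = (3330 + (87/2)*(-3)*(-20 - 55/3 + 242/9)) - 11356 = (3330 + (87/2)*(-3)*(-103/9)) - 11356 = (3330 + 2987/2) - 11356 = 9647/2 - 11356 = -13065/2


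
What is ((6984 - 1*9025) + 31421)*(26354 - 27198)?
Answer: -24796720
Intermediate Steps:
((6984 - 1*9025) + 31421)*(26354 - 27198) = ((6984 - 9025) + 31421)*(-844) = (-2041 + 31421)*(-844) = 29380*(-844) = -24796720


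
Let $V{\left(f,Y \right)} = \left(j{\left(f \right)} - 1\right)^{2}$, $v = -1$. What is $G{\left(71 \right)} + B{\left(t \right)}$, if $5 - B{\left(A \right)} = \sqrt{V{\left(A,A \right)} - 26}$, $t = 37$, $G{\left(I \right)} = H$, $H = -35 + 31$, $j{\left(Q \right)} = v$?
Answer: $1 - i \sqrt{22} \approx 1.0 - 4.6904 i$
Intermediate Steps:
$j{\left(Q \right)} = -1$
$H = -4$
$G{\left(I \right)} = -4$
$V{\left(f,Y \right)} = 4$ ($V{\left(f,Y \right)} = \left(-1 - 1\right)^{2} = \left(-2\right)^{2} = 4$)
$B{\left(A \right)} = 5 - i \sqrt{22}$ ($B{\left(A \right)} = 5 - \sqrt{4 - 26} = 5 - \sqrt{-22} = 5 - i \sqrt{22}$)
$G{\left(71 \right)} + B{\left(t \right)} = -4 + \left(5 - i \sqrt{22}\right) = 1 - i \sqrt{22}$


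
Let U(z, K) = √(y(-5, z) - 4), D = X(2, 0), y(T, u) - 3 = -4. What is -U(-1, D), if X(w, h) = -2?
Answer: -I*√5 ≈ -2.2361*I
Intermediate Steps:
y(T, u) = -1 (y(T, u) = 3 - 4 = -1)
D = -2
U(z, K) = I*√5 (U(z, K) = √(-1 - 4) = √(-5) = I*√5)
-U(-1, D) = -I*√5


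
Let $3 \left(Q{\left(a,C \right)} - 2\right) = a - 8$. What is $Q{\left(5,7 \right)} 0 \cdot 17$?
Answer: $0$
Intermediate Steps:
$Q{\left(a,C \right)} = - \frac{2}{3} + \frac{a}{3}$ ($Q{\left(a,C \right)} = 2 + \frac{a - 8}{3} = 2 + \frac{-8 + a}{3} = 2 + \left(- \frac{8}{3} + \frac{a}{3}\right) = - \frac{2}{3} + \frac{a}{3}$)
$Q{\left(5,7 \right)} 0 \cdot 17 = \left(- \frac{2}{3} + \frac{1}{3} \cdot 5\right) 0 \cdot 17 = \left(- \frac{2}{3} + \frac{5}{3}\right) 0 \cdot 17 = 1 \cdot 0 \cdot 17 = 0 \cdot 17 = 0$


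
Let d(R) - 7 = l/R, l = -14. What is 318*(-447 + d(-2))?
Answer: -137694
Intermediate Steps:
d(R) = 7 - 14/R
318*(-447 + d(-2)) = 318*(-447 + (7 - 14/(-2))) = 318*(-447 + (7 - 14*(-½))) = 318*(-447 + (7 + 7)) = 318*(-447 + 14) = 318*(-433) = -137694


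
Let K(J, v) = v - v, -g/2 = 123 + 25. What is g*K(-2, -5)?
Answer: 0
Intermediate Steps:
g = -296 (g = -2*(123 + 25) = -2*148 = -296)
K(J, v) = 0
g*K(-2, -5) = -296*0 = 0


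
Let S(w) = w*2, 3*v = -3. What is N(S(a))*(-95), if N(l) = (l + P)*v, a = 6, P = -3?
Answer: 855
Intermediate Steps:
v = -1 (v = (1/3)*(-3) = -1)
S(w) = 2*w
N(l) = 3 - l (N(l) = (l - 3)*(-1) = (-3 + l)*(-1) = 3 - l)
N(S(a))*(-95) = (3 - 2*6)*(-95) = (3 - 1*12)*(-95) = (3 - 12)*(-95) = -9*(-95) = 855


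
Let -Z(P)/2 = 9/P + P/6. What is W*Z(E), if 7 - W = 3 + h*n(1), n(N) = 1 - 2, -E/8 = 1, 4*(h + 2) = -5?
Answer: 59/16 ≈ 3.6875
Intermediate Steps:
h = -13/4 (h = -2 + (¼)*(-5) = -2 - 5/4 = -13/4 ≈ -3.2500)
E = -8 (E = -8*1 = -8)
Z(P) = -18/P - P/3 (Z(P) = -2*(9/P + P/6) = -18/P - P/3)
n(N) = -1
W = ¾ (W = 7 - (3 - 13/4*(-1)) = 7 - (3 + 13/4) = 7 - 1*25/4 = 7 - 25/4 = ¾ ≈ 0.75000)
W*Z(E) = 3*(-18/(-8) - ⅓*(-8))/4 = 3*(-18*(-⅛) + 8/3)/4 = 3*(9/4 + 8/3)/4 = (¾)*(59/12) = 59/16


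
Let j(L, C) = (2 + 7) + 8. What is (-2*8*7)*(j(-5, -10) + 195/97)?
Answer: -206528/97 ≈ -2129.2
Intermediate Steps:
j(L, C) = 17 (j(L, C) = 9 + 8 = 17)
(-2*8*7)*(j(-5, -10) + 195/97) = (-2*8*7)*(17 + 195/97) = (-16*7)*(17 + 195*(1/97)) = -112*(17 + 195/97) = -112*1844/97 = -206528/97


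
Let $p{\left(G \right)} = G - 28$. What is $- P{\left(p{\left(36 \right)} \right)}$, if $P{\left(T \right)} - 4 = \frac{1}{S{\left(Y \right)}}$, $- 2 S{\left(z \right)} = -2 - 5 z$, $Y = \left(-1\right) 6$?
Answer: $- \frac{55}{14} \approx -3.9286$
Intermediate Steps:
$p{\left(G \right)} = -28 + G$
$Y = -6$
$S{\left(z \right)} = 1 + \frac{5 z}{2}$ ($S{\left(z \right)} = - \frac{-2 - 5 z}{2} = 1 + \frac{5 z}{2}$)
$P{\left(T \right)} = \frac{55}{14}$ ($P{\left(T \right)} = 4 + \frac{1}{1 + \frac{5}{2} \left(-6\right)} = 4 + \frac{1}{1 - 15} = 4 + \frac{1}{-14} = 4 - \frac{1}{14} = \frac{55}{14}$)
$- P{\left(p{\left(36 \right)} \right)} = \left(-1\right) \frac{55}{14} = - \frac{55}{14}$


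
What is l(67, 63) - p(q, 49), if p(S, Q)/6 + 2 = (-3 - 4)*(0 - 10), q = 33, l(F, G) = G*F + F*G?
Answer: 8034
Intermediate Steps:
l(F, G) = 2*F*G (l(F, G) = F*G + F*G = 2*F*G)
p(S, Q) = 408 (p(S, Q) = -12 + 6*((-3 - 4)*(0 - 10)) = -12 + 6*(-7*(-10)) = -12 + 6*70 = -12 + 420 = 408)
l(67, 63) - p(q, 49) = 2*67*63 - 1*408 = 8442 - 408 = 8034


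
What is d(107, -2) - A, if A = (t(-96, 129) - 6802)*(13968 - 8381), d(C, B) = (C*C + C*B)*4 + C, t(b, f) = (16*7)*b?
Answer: 98119245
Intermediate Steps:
t(b, f) = 112*b
d(C, B) = C + 4*C**2 + 4*B*C (d(C, B) = (C**2 + B*C)*4 + C = (4*C**2 + 4*B*C) + C = C + 4*C**2 + 4*B*C)
A = -98074198 (A = (112*(-96) - 6802)*(13968 - 8381) = (-10752 - 6802)*5587 = -17554*5587 = -98074198)
d(107, -2) - A = 107*(1 + 4*(-2) + 4*107) - 1*(-98074198) = 107*(1 - 8 + 428) + 98074198 = 107*421 + 98074198 = 45047 + 98074198 = 98119245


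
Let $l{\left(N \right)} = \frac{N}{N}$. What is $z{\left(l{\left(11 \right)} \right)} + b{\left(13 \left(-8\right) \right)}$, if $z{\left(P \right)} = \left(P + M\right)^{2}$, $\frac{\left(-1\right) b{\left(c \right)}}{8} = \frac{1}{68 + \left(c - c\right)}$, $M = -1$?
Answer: $- \frac{2}{17} \approx -0.11765$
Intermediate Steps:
$b{\left(c \right)} = - \frac{2}{17}$ ($b{\left(c \right)} = - \frac{8}{68 + \left(c - c\right)} = - \frac{8}{68 + 0} = - \frac{8}{68} = \left(-8\right) \frac{1}{68} = - \frac{2}{17}$)
$l{\left(N \right)} = 1$
$z{\left(P \right)} = \left(-1 + P\right)^{2}$ ($z{\left(P \right)} = \left(P - 1\right)^{2} = \left(-1 + P\right)^{2}$)
$z{\left(l{\left(11 \right)} \right)} + b{\left(13 \left(-8\right) \right)} = \left(-1 + 1\right)^{2} - \frac{2}{17} = 0^{2} - \frac{2}{17} = 0 - \frac{2}{17} = - \frac{2}{17}$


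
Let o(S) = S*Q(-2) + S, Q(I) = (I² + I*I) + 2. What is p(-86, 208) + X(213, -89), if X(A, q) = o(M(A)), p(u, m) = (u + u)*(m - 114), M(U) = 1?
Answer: -16157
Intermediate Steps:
Q(I) = 2 + 2*I² (Q(I) = (I² + I²) + 2 = 2*I² + 2 = 2 + 2*I²)
p(u, m) = 2*u*(-114 + m) (p(u, m) = (2*u)*(-114 + m) = 2*u*(-114 + m))
o(S) = 11*S (o(S) = S*(2 + 2*(-2)²) + S = S*(2 + 2*4) + S = S*(2 + 8) + S = S*10 + S = 10*S + S = 11*S)
X(A, q) = 11 (X(A, q) = 11*1 = 11)
p(-86, 208) + X(213, -89) = 2*(-86)*(-114 + 208) + 11 = 2*(-86)*94 + 11 = -16168 + 11 = -16157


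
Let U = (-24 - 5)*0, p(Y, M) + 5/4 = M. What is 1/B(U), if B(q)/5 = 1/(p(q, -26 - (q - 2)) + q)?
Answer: -101/20 ≈ -5.0500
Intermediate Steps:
p(Y, M) = -5/4 + M
U = 0 (U = -29*0 = 0)
B(q) = -20/101 (B(q) = 5/((-5/4 + (-26 - (q - 2))) + q) = 5/((-5/4 + (-26 - (-2 + q))) + q) = 5/((-5/4 + (-26 + (2 - q))) + q) = 5/((-5/4 + (-24 - q)) + q) = 5/((-101/4 - q) + q) = 5/(-101/4) = 5*(-4/101) = -20/101)
1/B(U) = 1/(-20/101) = -101/20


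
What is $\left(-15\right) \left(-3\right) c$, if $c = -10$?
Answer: $-450$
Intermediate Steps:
$\left(-15\right) \left(-3\right) c = \left(-15\right) \left(-3\right) \left(-10\right) = 45 \left(-10\right) = -450$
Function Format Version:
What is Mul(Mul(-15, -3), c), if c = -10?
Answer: -450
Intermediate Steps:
Mul(Mul(-15, -3), c) = Mul(Mul(-15, -3), -10) = Mul(45, -10) = -450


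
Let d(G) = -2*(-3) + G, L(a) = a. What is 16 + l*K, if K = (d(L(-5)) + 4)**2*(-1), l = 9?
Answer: -209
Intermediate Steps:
d(G) = 6 + G
K = -25 (K = ((6 - 5) + 4)**2*(-1) = (1 + 4)**2*(-1) = 5**2*(-1) = 25*(-1) = -25)
16 + l*K = 16 + 9*(-25) = 16 - 225 = -209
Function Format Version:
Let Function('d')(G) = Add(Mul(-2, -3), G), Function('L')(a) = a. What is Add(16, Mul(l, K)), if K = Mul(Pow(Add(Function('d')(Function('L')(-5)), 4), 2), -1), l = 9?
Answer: -209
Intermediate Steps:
Function('d')(G) = Add(6, G)
K = -25 (K = Mul(Pow(Add(Add(6, -5), 4), 2), -1) = Mul(Pow(Add(1, 4), 2), -1) = Mul(Pow(5, 2), -1) = Mul(25, -1) = -25)
Add(16, Mul(l, K)) = Add(16, Mul(9, -25)) = Add(16, -225) = -209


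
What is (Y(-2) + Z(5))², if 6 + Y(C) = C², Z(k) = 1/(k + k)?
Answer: 361/100 ≈ 3.6100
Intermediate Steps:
Z(k) = 1/(2*k)
Y(C) = -6 + C²
(Y(-2) + Z(5))² = ((-6 + (-2)²) + (½)/5)² = ((-6 + 4) + (½)*(⅕))² = (-2 + ⅒)² = (-19/10)² = 361/100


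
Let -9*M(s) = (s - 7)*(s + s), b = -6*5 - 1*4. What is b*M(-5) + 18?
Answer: 1414/3 ≈ 471.33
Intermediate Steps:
b = -34 (b = -30 - 4 = -34)
M(s) = -2*s*(-7 + s)/9 (M(s) = -(s - 7)*(s + s)/9 = -(-7 + s)*2*s/9 = -2*s*(-7 + s)/9)
b*M(-5) + 18 = -68*(-5)*(7 - 1*(-5))/9 + 18 = -68*(-5)*(7 + 5)/9 + 18 = -68*(-5)*12/9 + 18 = -34*(-40/3) + 18 = 1360/3 + 18 = 1414/3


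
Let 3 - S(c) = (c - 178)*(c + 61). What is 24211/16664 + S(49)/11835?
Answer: 58116593/21913160 ≈ 2.6521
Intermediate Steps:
S(c) = 3 - (-178 + c)*(61 + c) (S(c) = 3 - (c - 178)*(c + 61) = 3 - (-178 + c)*(61 + c))
24211/16664 + S(49)/11835 = 24211/16664 + (10861 - 1*49² + 117*49)/11835 = 24211*(1/16664) + (10861 - 1*2401 + 5733)*(1/11835) = 24211/16664 + (10861 - 2401 + 5733)*(1/11835) = 24211/16664 + 14193*(1/11835) = 24211/16664 + 1577/1315 = 58116593/21913160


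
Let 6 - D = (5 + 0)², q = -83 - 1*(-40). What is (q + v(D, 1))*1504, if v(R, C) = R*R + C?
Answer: 479776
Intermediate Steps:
q = -43 (q = -83 + 40 = -43)
D = -19 (D = 6 - (5 + 0)² = 6 - 1*5² = 6 - 1*25 = 6 - 25 = -19)
v(R, C) = C + R² (v(R, C) = R² + C = C + R²)
(q + v(D, 1))*1504 = (-43 + (1 + (-19)²))*1504 = (-43 + (1 + 361))*1504 = (-43 + 362)*1504 = 319*1504 = 479776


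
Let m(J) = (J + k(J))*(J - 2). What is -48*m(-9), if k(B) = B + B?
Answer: -14256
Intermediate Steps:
k(B) = 2*B
m(J) = 3*J*(-2 + J) (m(J) = (J + 2*J)*(J - 2) = (3*J)*(-2 + J) = 3*J*(-2 + J))
-48*m(-9) = -144*(-9)*(-2 - 9) = -144*(-9)*(-11) = -48*297 = -14256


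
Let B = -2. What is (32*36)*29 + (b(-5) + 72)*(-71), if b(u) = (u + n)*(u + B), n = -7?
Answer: 22332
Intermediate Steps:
b(u) = (-7 + u)*(-2 + u) (b(u) = (u - 7)*(u - 2) = (-7 + u)*(-2 + u))
(32*36)*29 + (b(-5) + 72)*(-71) = (32*36)*29 + ((14 + (-5)² - 9*(-5)) + 72)*(-71) = 1152*29 + ((14 + 25 + 45) + 72)*(-71) = 33408 + (84 + 72)*(-71) = 33408 + 156*(-71) = 33408 - 11076 = 22332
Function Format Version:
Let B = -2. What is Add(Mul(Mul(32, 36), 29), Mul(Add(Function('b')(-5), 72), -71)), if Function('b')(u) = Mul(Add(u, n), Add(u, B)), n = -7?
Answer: 22332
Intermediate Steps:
Function('b')(u) = Mul(Add(-7, u), Add(-2, u)) (Function('b')(u) = Mul(Add(u, -7), Add(u, -2)) = Mul(Add(-7, u), Add(-2, u)))
Add(Mul(Mul(32, 36), 29), Mul(Add(Function('b')(-5), 72), -71)) = Add(Mul(Mul(32, 36), 29), Mul(Add(Add(14, Pow(-5, 2), Mul(-9, -5)), 72), -71)) = Add(Mul(1152, 29), Mul(Add(Add(14, 25, 45), 72), -71)) = Add(33408, Mul(Add(84, 72), -71)) = Add(33408, Mul(156, -71)) = Add(33408, -11076) = 22332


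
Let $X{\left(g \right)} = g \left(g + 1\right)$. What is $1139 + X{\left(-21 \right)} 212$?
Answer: $90179$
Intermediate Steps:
$X{\left(g \right)} = g \left(1 + g\right)$
$1139 + X{\left(-21 \right)} 212 = 1139 + - 21 \left(1 - 21\right) 212 = 1139 + \left(-21\right) \left(-20\right) 212 = 1139 + 420 \cdot 212 = 1139 + 89040 = 90179$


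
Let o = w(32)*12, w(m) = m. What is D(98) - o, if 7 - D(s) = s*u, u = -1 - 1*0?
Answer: -279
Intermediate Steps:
u = -1 (u = -1 + 0 = -1)
D(s) = 7 + s (D(s) = 7 - s*(-1) = 7 - (-1)*s = 7 + s)
o = 384 (o = 32*12 = 384)
D(98) - o = (7 + 98) - 1*384 = 105 - 384 = -279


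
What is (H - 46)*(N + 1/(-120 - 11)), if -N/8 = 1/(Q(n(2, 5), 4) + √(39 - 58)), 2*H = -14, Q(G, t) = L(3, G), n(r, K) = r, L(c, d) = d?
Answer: 112307/3013 - 424*I*√19/23 ≈ 37.274 - 80.355*I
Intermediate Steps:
Q(G, t) = G
H = -7 (H = (½)*(-14) = -7)
N = -8/(2 + I*√19) (N = -8/(2 + √(39 - 58)) = -8/(2 + √(-19)) = -8/(2 + I*√19) ≈ -0.69565 + 1.5161*I)
(H - 46)*(N + 1/(-120 - 11)) = (-7 - 46)*((-16/23 + 8*I*√19/23) + 1/(-120 - 11)) = -53*((-16/23 + 8*I*√19/23) + 1/(-131)) = -53*((-16/23 + 8*I*√19/23) - 1/131) = -53*(-2119/3013 + 8*I*√19/23) = 112307/3013 - 424*I*√19/23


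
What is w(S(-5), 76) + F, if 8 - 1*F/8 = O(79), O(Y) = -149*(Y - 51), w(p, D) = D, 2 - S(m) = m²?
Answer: 33516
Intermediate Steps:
S(m) = 2 - m²
O(Y) = 7599 - 149*Y (O(Y) = -149*(-51 + Y) = 7599 - 149*Y)
F = 33440 (F = 64 - 8*(7599 - 149*79) = 64 - 8*(7599 - 11771) = 64 - 8*(-4172) = 64 + 33376 = 33440)
w(S(-5), 76) + F = 76 + 33440 = 33516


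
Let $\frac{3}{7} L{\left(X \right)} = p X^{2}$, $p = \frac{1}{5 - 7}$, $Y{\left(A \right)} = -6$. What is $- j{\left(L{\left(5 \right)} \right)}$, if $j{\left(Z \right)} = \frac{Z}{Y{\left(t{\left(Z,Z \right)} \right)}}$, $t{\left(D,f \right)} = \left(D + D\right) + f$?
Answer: $- \frac{175}{36} \approx -4.8611$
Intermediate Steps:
$t{\left(D,f \right)} = f + 2 D$ ($t{\left(D,f \right)} = 2 D + f = f + 2 D$)
$p = - \frac{1}{2}$ ($p = \frac{1}{-2} = - \frac{1}{2} \approx -0.5$)
$L{\left(X \right)} = - \frac{7 X^{2}}{6}$ ($L{\left(X \right)} = \frac{7 \left(- \frac{X^{2}}{2}\right)}{3} = - \frac{7 X^{2}}{6}$)
$j{\left(Z \right)} = - \frac{Z}{6}$ ($j{\left(Z \right)} = \frac{Z}{-6} = Z \left(- \frac{1}{6}\right) = - \frac{Z}{6}$)
$- j{\left(L{\left(5 \right)} \right)} = - \frac{\left(-1\right) \left(- \frac{7 \cdot 5^{2}}{6}\right)}{6} = - \frac{\left(-1\right) \left(\left(- \frac{7}{6}\right) 25\right)}{6} = - \frac{\left(-1\right) \left(-175\right)}{6 \cdot 6} = \left(-1\right) \frac{175}{36} = - \frac{175}{36}$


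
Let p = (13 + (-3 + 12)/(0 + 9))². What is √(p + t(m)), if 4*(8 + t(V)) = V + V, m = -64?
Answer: 2*√39 ≈ 12.490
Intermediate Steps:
t(V) = -8 + V/2 (t(V) = -8 + (V + V)/4 = -8 + (2*V)/4 = -8 + V/2)
p = 196 (p = (13 + 9/9)² = (13 + 9*(⅑))² = (13 + 1)² = 14² = 196)
√(p + t(m)) = √(196 + (-8 + (½)*(-64))) = √(196 + (-8 - 32)) = √(196 - 40) = √156 = 2*√39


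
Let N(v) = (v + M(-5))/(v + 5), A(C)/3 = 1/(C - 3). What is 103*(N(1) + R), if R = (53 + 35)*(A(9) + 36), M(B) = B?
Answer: 992302/3 ≈ 3.3077e+5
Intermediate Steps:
A(C) = 3/(-3 + C) (A(C) = 3/(C - 3) = 3/(-3 + C))
R = 3212 (R = (53 + 35)*(3/(-3 + 9) + 36) = 88*(3/6 + 36) = 88*(3*(⅙) + 36) = 88*(½ + 36) = 88*(73/2) = 3212)
N(v) = (-5 + v)/(5 + v) (N(v) = (v - 5)/(v + 5) = (-5 + v)/(5 + v))
103*(N(1) + R) = 103*((-5 + 1)/(5 + 1) + 3212) = 103*(-4/6 + 3212) = 103*((⅙)*(-4) + 3212) = 103*(-⅔ + 3212) = 103*(9634/3) = 992302/3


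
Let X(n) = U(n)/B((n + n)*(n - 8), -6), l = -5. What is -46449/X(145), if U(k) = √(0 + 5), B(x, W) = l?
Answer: 46449*√5 ≈ 1.0386e+5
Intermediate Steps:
B(x, W) = -5
U(k) = √5
X(n) = -√5/5 (X(n) = √5/(-5) = √5*(-⅕) = -√5/5)
-46449/X(145) = -46449*(-√5) = -(-46449)*√5 = 46449*√5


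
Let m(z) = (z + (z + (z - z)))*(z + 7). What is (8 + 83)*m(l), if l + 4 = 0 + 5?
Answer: 1456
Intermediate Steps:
l = 1 (l = -4 + (0 + 5) = -4 + 5 = 1)
m(z) = 2*z*(7 + z) (m(z) = (z + (z + 0))*(7 + z) = (z + z)*(7 + z) = (2*z)*(7 + z) = 2*z*(7 + z))
(8 + 83)*m(l) = (8 + 83)*(2*1*(7 + 1)) = 91*(2*1*8) = 91*16 = 1456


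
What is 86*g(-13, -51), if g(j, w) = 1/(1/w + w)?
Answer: -2193/1301 ≈ -1.6856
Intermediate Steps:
g(j, w) = 1/(w + 1/w)
86*g(-13, -51) = 86*(-51/(1 + (-51)²)) = 86*(-51/(1 + 2601)) = 86*(-51/2602) = -2193/1301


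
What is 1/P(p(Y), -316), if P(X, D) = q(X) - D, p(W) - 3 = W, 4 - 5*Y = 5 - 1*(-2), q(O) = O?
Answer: 5/1592 ≈ 0.0031407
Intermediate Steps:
Y = -⅗ (Y = ⅘ - (5 - 1*(-2))/5 = ⅘ - (5 + 2)/5 = ⅘ - ⅕*7 = ⅘ - 7/5 = -⅗ ≈ -0.60000)
p(W) = 3 + W
P(X, D) = X - D
1/P(p(Y), -316) = 1/((3 - ⅗) - 1*(-316)) = 1/(12/5 + 316) = 1/(1592/5) = 5/1592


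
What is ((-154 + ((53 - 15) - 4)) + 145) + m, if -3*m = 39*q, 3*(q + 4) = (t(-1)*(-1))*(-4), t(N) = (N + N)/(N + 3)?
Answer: 283/3 ≈ 94.333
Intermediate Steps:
t(N) = 2*N/(3 + N) (t(N) = (2*N)/(3 + N) = 2*N/(3 + N))
q = -16/3 (q = -4 + (((2*(-1)/(3 - 1))*(-1))*(-4))/3 = -4 + (((2*(-1)/2)*(-1))*(-4))/3 = -4 + (((2*(-1)*(½))*(-1))*(-4))/3 = -4 + (-1*(-1)*(-4))/3 = -4 + (1*(-4))/3 = -4 + (⅓)*(-4) = -4 - 4/3 = -16/3 ≈ -5.3333)
m = 208/3 (m = -13*(-16)/3 = -⅓*(-208) = 208/3 ≈ 69.333)
((-154 + ((53 - 15) - 4)) + 145) + m = ((-154 + ((53 - 15) - 4)) + 145) + 208/3 = ((-154 + (38 - 4)) + 145) + 208/3 = ((-154 + 34) + 145) + 208/3 = (-120 + 145) + 208/3 = 25 + 208/3 = 283/3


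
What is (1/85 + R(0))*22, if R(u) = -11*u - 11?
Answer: -20548/85 ≈ -241.74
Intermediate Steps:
R(u) = -11 - 11*u
(1/85 + R(0))*22 = (1/85 + (-11 - 11*0))*22 = (1/85 + (-11 + 0))*22 = (1/85 - 11)*22 = -934/85*22 = -20548/85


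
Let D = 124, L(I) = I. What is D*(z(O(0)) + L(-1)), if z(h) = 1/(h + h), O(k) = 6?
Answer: -341/3 ≈ -113.67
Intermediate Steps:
z(h) = 1/(2*h)
D*(z(O(0)) + L(-1)) = 124*((1/2)/6 - 1) = 124*((1/2)*(1/6) - 1) = 124*(1/12 - 1) = 124*(-11/12) = -341/3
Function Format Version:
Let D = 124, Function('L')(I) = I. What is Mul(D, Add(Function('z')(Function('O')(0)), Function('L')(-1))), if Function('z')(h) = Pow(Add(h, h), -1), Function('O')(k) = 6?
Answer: Rational(-341, 3) ≈ -113.67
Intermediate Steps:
Function('z')(h) = Mul(Rational(1, 2), Pow(h, -1)) (Function('z')(h) = Pow(Mul(2, h), -1) = Mul(Rational(1, 2), Pow(h, -1)))
Mul(D, Add(Function('z')(Function('O')(0)), Function('L')(-1))) = Mul(124, Add(Mul(Rational(1, 2), Pow(6, -1)), -1)) = Mul(124, Add(Mul(Rational(1, 2), Rational(1, 6)), -1)) = Mul(124, Add(Rational(1, 12), -1)) = Mul(124, Rational(-11, 12)) = Rational(-341, 3)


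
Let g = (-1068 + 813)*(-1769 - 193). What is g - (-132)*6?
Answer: 501102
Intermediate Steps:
g = 500310 (g = -255*(-1962) = 500310)
g - (-132)*6 = 500310 - (-132)*6 = 500310 - 1*(-792) = 500310 + 792 = 501102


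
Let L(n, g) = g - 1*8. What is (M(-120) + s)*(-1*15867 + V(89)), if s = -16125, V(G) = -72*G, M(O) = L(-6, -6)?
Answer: 359496225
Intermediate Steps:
L(n, g) = -8 + g (L(n, g) = g - 8 = -8 + g)
M(O) = -14 (M(O) = -8 - 6 = -14)
(M(-120) + s)*(-1*15867 + V(89)) = (-14 - 16125)*(-1*15867 - 72*89) = -16139*(-15867 - 6408) = -16139*(-22275) = 359496225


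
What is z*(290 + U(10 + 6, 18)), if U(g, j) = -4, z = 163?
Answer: 46618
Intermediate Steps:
z*(290 + U(10 + 6, 18)) = 163*(290 - 4) = 163*286 = 46618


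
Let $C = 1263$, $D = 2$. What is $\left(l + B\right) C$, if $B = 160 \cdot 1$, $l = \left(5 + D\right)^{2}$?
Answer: $263967$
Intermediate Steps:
$l = 49$ ($l = \left(5 + 2\right)^{2} = 7^{2} = 49$)
$B = 160$
$\left(l + B\right) C = \left(49 + 160\right) 1263 = 209 \cdot 1263 = 263967$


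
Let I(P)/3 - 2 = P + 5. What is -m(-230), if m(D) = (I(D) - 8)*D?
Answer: -155710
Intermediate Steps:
I(P) = 21 + 3*P (I(P) = 6 + 3*(P + 5) = 6 + 3*(5 + P) = 6 + (15 + 3*P) = 21 + 3*P)
m(D) = D*(13 + 3*D) (m(D) = ((21 + 3*D) - 8)*D = (13 + 3*D)*D = D*(13 + 3*D))
-m(-230) = -(-230)*(13 + 3*(-230)) = -(-230)*(13 - 690) = -(-230)*(-677) = -1*155710 = -155710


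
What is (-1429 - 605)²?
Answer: 4137156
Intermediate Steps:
(-1429 - 605)² = (-2034)² = 4137156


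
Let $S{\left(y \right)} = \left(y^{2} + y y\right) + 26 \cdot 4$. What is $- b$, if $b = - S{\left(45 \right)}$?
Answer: $4154$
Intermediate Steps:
$S{\left(y \right)} = 104 + 2 y^{2}$ ($S{\left(y \right)} = \left(y^{2} + y^{2}\right) + 104 = 2 y^{2} + 104 = 104 + 2 y^{2}$)
$b = -4154$ ($b = - (104 + 2 \cdot 45^{2}) = - (104 + 2 \cdot 2025) = - (104 + 4050) = \left(-1\right) 4154 = -4154$)
$- b = \left(-1\right) \left(-4154\right) = 4154$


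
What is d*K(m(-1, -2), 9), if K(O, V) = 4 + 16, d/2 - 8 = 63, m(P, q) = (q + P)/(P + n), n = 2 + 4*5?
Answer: 2840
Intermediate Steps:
n = 22 (n = 2 + 20 = 22)
m(P, q) = (P + q)/(22 + P) (m(P, q) = (q + P)/(P + 22) = (P + q)/(22 + P))
d = 142 (d = 16 + 2*63 = 16 + 126 = 142)
K(O, V) = 20
d*K(m(-1, -2), 9) = 142*20 = 2840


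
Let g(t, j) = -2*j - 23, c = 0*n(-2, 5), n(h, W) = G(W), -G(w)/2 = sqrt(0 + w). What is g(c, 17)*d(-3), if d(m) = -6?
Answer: 342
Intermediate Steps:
G(w) = -2*sqrt(w) (G(w) = -2*sqrt(0 + w) = -2*sqrt(w))
n(h, W) = -2*sqrt(W)
c = 0 (c = 0*(-2*sqrt(5)) = 0)
g(t, j) = -23 - 2*j
g(c, 17)*d(-3) = (-23 - 2*17)*(-6) = (-23 - 34)*(-6) = -57*(-6) = 342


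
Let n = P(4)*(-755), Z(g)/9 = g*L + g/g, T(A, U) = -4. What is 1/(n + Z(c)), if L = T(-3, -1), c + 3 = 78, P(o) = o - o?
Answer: -1/2691 ≈ -0.00037161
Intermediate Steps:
P(o) = 0
c = 75 (c = -3 + 78 = 75)
L = -4
Z(g) = 9 - 36*g (Z(g) = 9*(g*(-4) + g/g) = 9*(-4*g + 1) = 9*(1 - 4*g) = 9 - 36*g)
n = 0 (n = 0*(-755) = 0)
1/(n + Z(c)) = 1/(0 + (9 - 36*75)) = 1/(0 + (9 - 2700)) = 1/(0 - 2691) = 1/(-2691) = -1/2691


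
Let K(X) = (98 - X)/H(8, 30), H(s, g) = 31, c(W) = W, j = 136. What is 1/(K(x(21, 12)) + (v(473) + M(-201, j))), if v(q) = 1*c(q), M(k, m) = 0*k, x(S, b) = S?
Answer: 31/14740 ≈ 0.0021031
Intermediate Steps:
M(k, m) = 0
K(X) = 98/31 - X/31 (K(X) = (98 - X)/31 = (98 - X)*(1/31) = 98/31 - X/31)
v(q) = q (v(q) = 1*q = q)
1/(K(x(21, 12)) + (v(473) + M(-201, j))) = 1/((98/31 - 1/31*21) + (473 + 0)) = 1/((98/31 - 21/31) + 473) = 1/(77/31 + 473) = 1/(14740/31) = 31/14740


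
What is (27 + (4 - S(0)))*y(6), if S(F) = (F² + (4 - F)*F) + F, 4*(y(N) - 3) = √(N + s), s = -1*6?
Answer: 93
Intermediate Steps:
s = -6
y(N) = 3 + √(-6 + N)/4 (y(N) = 3 + √(N - 6)/4 = 3 + √(-6 + N)/4)
S(F) = F + F² + F*(4 - F) (S(F) = (F² + F*(4 - F)) + F = F + F² + F*(4 - F))
(27 + (4 - S(0)))*y(6) = (27 + (4 - 5*0))*(3 + √(-6 + 6)/4) = (27 + (4 - 1*0))*(3 + √0/4) = (27 + (4 + 0))*(3 + (¼)*0) = (27 + 4)*(3 + 0) = 31*3 = 93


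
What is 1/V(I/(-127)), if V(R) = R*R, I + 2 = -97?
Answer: 16129/9801 ≈ 1.6456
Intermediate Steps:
I = -99 (I = -2 - 97 = -99)
V(R) = R**2
1/V(I/(-127)) = 1/((-99/(-127))**2) = 1/((-99*(-1/127))**2) = 1/((99/127)**2) = 1/(9801/16129) = 16129/9801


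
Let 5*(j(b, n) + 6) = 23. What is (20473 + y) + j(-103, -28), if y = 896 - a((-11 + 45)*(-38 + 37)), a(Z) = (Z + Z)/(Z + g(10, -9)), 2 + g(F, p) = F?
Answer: 1388724/65 ≈ 21365.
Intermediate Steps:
g(F, p) = -2 + F
j(b, n) = -7/5 (j(b, n) = -6 + (1/5)*23 = -6 + 23/5 = -7/5)
a(Z) = 2*Z/(8 + Z) (a(Z) = (Z + Z)/(Z + (-2 + 10)) = (2*Z)/(Z + 8) = (2*Z)/(8 + Z) = 2*Z/(8 + Z))
y = 11614/13 (y = 896 - 2*(-11 + 45)*(-38 + 37)/(8 + (-11 + 45)*(-38 + 37)) = 896 - 2*34*(-1)/(8 + 34*(-1)) = 896 - 2*(-34)/(8 - 34) = 896 - 2*(-34)/(-26) = 896 - 2*(-34)*(-1)/26 = 896 - 1*34/13 = 896 - 34/13 = 11614/13 ≈ 893.38)
(20473 + y) + j(-103, -28) = (20473 + 11614/13) - 7/5 = 277763/13 - 7/5 = 1388724/65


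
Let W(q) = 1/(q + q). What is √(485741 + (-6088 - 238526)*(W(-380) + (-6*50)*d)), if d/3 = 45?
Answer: √357655445569265/190 ≈ 99536.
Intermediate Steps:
d = 135 (d = 3*45 = 135)
W(q) = 1/(2*q)
√(485741 + (-6088 - 238526)*(W(-380) + (-6*50)*d)) = √(485741 + (-6088 - 238526)*((½)/(-380) - 6*50*135)) = √(485741 - 244614*((½)*(-1/380) - 300*135)) = √(485741 - 244614*(-1/760 - 40500)) = √(485741 - 244614*(-30780001/760)) = √(485741 + 3764609582307/380) = √(3764794163887/380) = √357655445569265/190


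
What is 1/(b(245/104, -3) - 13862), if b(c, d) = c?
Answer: -104/1441403 ≈ -7.2152e-5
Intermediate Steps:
1/(b(245/104, -3) - 13862) = 1/(245/104 - 13862) = 1/(-1441403/104) = -104/1441403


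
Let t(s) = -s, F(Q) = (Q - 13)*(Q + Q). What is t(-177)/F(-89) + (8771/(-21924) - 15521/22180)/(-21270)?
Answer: 2738736528157/279447176639700 ≈ 0.0098006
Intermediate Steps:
F(Q) = 2*Q*(-13 + Q) (F(Q) = (-13 + Q)*(2*Q) = 2*Q*(-13 + Q))
t(-177)/F(-89) + (8771/(-21924) - 15521/22180)/(-21270) = (-1*(-177))/((2*(-89)*(-13 - 89))) + (8771/(-21924) - 15521/22180)/(-21270) = 177/((2*(-89)*(-102))) + (8771*(-1/21924) - 15521*1/22180)*(-1/21270) = 177/18156 + (-1253/3132 - 15521/22180)*(-1/21270) = 177*(1/18156) - 4775207/4341735*(-1/21270) = 59/6052 + 4775207/92348703450 = 2738736528157/279447176639700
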